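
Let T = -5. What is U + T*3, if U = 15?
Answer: 0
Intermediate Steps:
U + T*3 = 15 - 5*3 = 15 - 15 = 0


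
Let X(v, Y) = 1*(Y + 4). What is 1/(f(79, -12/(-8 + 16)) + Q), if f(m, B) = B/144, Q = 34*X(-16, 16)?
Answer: 96/65279 ≈ 0.0014706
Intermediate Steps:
X(v, Y) = 4 + Y (X(v, Y) = 1*(4 + Y) = 4 + Y)
Q = 680 (Q = 34*(4 + 16) = 34*20 = 680)
f(m, B) = B/144 (f(m, B) = B*(1/144) = B/144)
1/(f(79, -12/(-8 + 16)) + Q) = 1/((-12/(-8 + 16))/144 + 680) = 1/((-12/8)/144 + 680) = 1/(((1/8)*(-12))/144 + 680) = 1/((1/144)*(-3/2) + 680) = 1/(-1/96 + 680) = 1/(65279/96) = 96/65279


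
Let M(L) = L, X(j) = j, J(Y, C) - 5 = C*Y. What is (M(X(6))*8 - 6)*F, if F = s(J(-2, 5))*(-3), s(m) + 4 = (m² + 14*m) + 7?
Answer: 5292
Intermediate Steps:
J(Y, C) = 5 + C*Y
s(m) = 3 + m² + 14*m (s(m) = -4 + ((m² + 14*m) + 7) = -4 + (7 + m² + 14*m) = 3 + m² + 14*m)
F = 126 (F = (3 + (5 + 5*(-2))² + 14*(5 + 5*(-2)))*(-3) = (3 + (5 - 10)² + 14*(5 - 10))*(-3) = (3 + (-5)² + 14*(-5))*(-3) = (3 + 25 - 70)*(-3) = -42*(-3) = 126)
(M(X(6))*8 - 6)*F = (6*8 - 6)*126 = (48 - 6)*126 = 42*126 = 5292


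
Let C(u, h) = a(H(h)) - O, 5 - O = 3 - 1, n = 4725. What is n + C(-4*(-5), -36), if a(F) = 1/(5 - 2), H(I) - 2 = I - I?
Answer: 14167/3 ≈ 4722.3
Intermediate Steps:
H(I) = 2 (H(I) = 2 + (I - I) = 2 + 0 = 2)
a(F) = ⅓ (a(F) = 1/3 = ⅓)
O = 3 (O = 5 - (3 - 1) = 5 - 1*2 = 5 - 2 = 3)
C(u, h) = -8/3 (C(u, h) = ⅓ - 1*3 = ⅓ - 3 = -8/3)
n + C(-4*(-5), -36) = 4725 - 8/3 = 14167/3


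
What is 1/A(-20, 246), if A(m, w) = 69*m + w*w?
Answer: 1/59136 ≈ 1.6910e-5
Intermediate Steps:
A(m, w) = w² + 69*m (A(m, w) = 69*m + w² = w² + 69*m)
1/A(-20, 246) = 1/(246² + 69*(-20)) = 1/(60516 - 1380) = 1/59136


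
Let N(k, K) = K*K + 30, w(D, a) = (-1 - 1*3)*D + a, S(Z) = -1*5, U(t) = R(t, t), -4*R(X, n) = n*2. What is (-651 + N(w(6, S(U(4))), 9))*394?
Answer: -212760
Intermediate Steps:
R(X, n) = -n/2 (R(X, n) = -n*2/4 = -n/2)
U(t) = -t/2
S(Z) = -5
w(D, a) = a - 4*D (w(D, a) = (-1 - 3)*D + a = -4*D + a = a - 4*D)
N(k, K) = 30 + K² (N(k, K) = K² + 30 = 30 + K²)
(-651 + N(w(6, S(U(4))), 9))*394 = (-651 + (30 + 9²))*394 = (-651 + (30 + 81))*394 = (-651 + 111)*394 = -540*394 = -212760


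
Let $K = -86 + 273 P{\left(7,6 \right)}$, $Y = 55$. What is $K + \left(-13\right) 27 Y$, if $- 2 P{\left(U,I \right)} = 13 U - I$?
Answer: $- \frac{61987}{2} \approx -30994.0$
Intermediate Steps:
$P{\left(U,I \right)} = \frac{I}{2} - \frac{13 U}{2}$ ($P{\left(U,I \right)} = - \frac{13 U - I}{2} = - \frac{- I + 13 U}{2} = \frac{I}{2} - \frac{13 U}{2}$)
$K = - \frac{23377}{2}$ ($K = -86 + 273 \left(\frac{1}{2} \cdot 6 - \frac{91}{2}\right) = -86 + 273 \left(3 - \frac{91}{2}\right) = -86 + 273 \left(- \frac{85}{2}\right) = -86 - \frac{23205}{2} = - \frac{23377}{2} \approx -11689.0$)
$K + \left(-13\right) 27 Y = - \frac{23377}{2} + \left(-13\right) 27 \cdot 55 = - \frac{23377}{2} - 19305 = - \frac{61987}{2}$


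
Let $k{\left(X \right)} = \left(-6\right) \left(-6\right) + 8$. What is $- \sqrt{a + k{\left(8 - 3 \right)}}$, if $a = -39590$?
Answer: $- 39 i \sqrt{26} \approx - 198.86 i$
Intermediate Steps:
$k{\left(X \right)} = 44$ ($k{\left(X \right)} = 36 + 8 = 44$)
$- \sqrt{a + k{\left(8 - 3 \right)}} = - \sqrt{-39590 + 44} = - \sqrt{-39546} = - 39 i \sqrt{26}$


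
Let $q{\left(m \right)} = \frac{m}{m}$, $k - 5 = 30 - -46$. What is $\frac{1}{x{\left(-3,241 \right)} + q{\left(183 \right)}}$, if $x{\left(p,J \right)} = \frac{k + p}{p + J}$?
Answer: $\frac{119}{158} \approx 0.75316$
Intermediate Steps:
$k = 81$ ($k = 5 + \left(30 - -46\right) = 5 + \left(30 + 46\right) = 5 + 76 = 81$)
$x{\left(p,J \right)} = \frac{81 + p}{J + p}$ ($x{\left(p,J \right)} = \frac{81 + p}{p + J} = \frac{81 + p}{J + p}$)
$q{\left(m \right)} = 1$
$\frac{1}{x{\left(-3,241 \right)} + q{\left(183 \right)}} = \frac{1}{\frac{81 - 3}{241 - 3} + 1} = \frac{1}{\frac{1}{238} \cdot 78 + 1} = \frac{1}{\frac{39}{119} + 1} = \frac{1}{\frac{158}{119}} = \frac{119}{158}$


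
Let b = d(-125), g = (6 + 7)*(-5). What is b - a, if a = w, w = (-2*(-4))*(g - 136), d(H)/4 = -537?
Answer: -540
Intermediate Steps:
d(H) = -2148 (d(H) = 4*(-537) = -2148)
g = -65 (g = 13*(-5) = -65)
w = -1608 (w = (-2*(-4))*(-65 - 136) = 8*(-201) = -1608)
b = -2148
a = -1608
b - a = -2148 - 1*(-1608) = -2148 + 1608 = -540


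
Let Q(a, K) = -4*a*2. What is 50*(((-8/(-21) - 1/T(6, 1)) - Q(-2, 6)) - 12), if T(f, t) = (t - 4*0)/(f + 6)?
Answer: -41600/21 ≈ -1981.0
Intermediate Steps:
T(f, t) = t/(6 + f) (T(f, t) = (t + 0)/(6 + f) = t/(6 + f))
Q(a, K) = -8*a
50*(((-8/(-21) - 1/T(6, 1)) - Q(-2, 6)) - 12) = 50*(((-8/(-21) - 1/(1/(6 + 6))) - (-8)*(-2)) - 12) = 50*(((-8*(-1/21) - 1/(1/12)) - 1*16) - 12) = 50*(((8/21 - 1/(1*(1/12))) - 16) - 12) = 50*(((8/21 - 1/1/12) - 16) - 12) = 50*(((8/21 - 1*12) - 16) - 12) = 50*(((8/21 - 12) - 16) - 12) = 50*((-244/21 - 16) - 12) = 50*(-580/21 - 12) = 50*(-832/21) = -41600/21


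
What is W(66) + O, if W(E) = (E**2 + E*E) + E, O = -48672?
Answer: -39894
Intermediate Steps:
W(E) = E + 2*E**2 (W(E) = (E**2 + E**2) + E = 2*E**2 + E = E + 2*E**2)
W(66) + O = 66*(1 + 2*66) - 48672 = 66*(1 + 132) - 48672 = 66*133 - 48672 = 8778 - 48672 = -39894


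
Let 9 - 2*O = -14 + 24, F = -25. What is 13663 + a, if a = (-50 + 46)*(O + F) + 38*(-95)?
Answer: 10155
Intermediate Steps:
O = -1/2 (O = 9/2 - (-14 + 24)/2 = 9/2 - 1/2*10 = 9/2 - 5 = -1/2 ≈ -0.50000)
a = -3508 (a = (-50 + 46)*(-1/2 - 25) + 38*(-95) = -4*(-51/2) - 3610 = 102 - 3610 = -3508)
13663 + a = 13663 - 3508 = 10155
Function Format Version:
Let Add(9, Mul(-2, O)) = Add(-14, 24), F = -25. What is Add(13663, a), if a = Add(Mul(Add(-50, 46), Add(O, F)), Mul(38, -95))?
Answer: 10155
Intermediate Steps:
O = Rational(-1, 2) (O = Add(Rational(9, 2), Mul(Rational(-1, 2), Add(-14, 24))) = Add(Rational(9, 2), Mul(Rational(-1, 2), 10)) = Add(Rational(9, 2), -5) = Rational(-1, 2) ≈ -0.50000)
a = -3508 (a = Add(Mul(Add(-50, 46), Add(Rational(-1, 2), -25)), Mul(38, -95)) = Add(Mul(-4, Rational(-51, 2)), -3610) = Add(102, -3610) = -3508)
Add(13663, a) = Add(13663, -3508) = 10155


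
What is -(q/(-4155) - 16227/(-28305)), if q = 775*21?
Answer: 2912894/871165 ≈ 3.3437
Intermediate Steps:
q = 16275
-(q/(-4155) - 16227/(-28305)) = -(16275/(-4155) - 16227/(-28305)) = -(16275*(-1/4155) - 16227*(-1/28305)) = -(-1085/277 + 1803/3145) = -1*(-2912894/871165) = 2912894/871165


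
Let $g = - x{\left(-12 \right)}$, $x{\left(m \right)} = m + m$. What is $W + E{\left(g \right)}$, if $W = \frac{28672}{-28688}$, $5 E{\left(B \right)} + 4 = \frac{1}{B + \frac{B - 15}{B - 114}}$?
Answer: $- \frac{3837618}{2142635} \approx -1.7911$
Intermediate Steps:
$x{\left(m \right)} = 2 m$
$g = 24$ ($g = - 2 \left(-12\right) = \left(-1\right) \left(-24\right) = 24$)
$E{\left(B \right)} = - \frac{4}{5} + \frac{1}{5 \left(B + \frac{-15 + B}{-114 + B}\right)}$ ($E{\left(B \right)} = - \frac{4}{5} + \frac{1}{5 \left(B + \frac{B - 15}{B - 114}\right)} = - \frac{4}{5} + \frac{1}{5 \left(B + \frac{-15 + B}{-114 + B}\right)}$)
$W = - \frac{1792}{1793}$ ($W = 28672 \left(- \frac{1}{28688}\right) = - \frac{1792}{1793} \approx -0.99944$)
$W + E{\left(g \right)} = - \frac{1792}{1793} + \frac{54 - 10872 + 4 \cdot 24^{2}}{5 \left(15 - 24^{2} + 113 \cdot 24\right)} = - \frac{1792}{1793} + \frac{54 - 10872 + 4 \cdot 576}{5 \left(15 - 576 + 2712\right)} = - \frac{1792}{1793} + \frac{54 - 10872 + 2304}{5 \left(15 - 576 + 2712\right)} = - \frac{1792}{1793} + \frac{1}{5} \cdot \frac{1}{2151} \left(-8514\right) = - \frac{1792}{1793} - \frac{946}{1195} = - \frac{3837618}{2142635}$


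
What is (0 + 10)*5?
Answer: 50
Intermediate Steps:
(0 + 10)*5 = 10*5 = 50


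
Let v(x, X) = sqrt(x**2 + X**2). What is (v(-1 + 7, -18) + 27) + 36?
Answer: 63 + 6*sqrt(10) ≈ 81.974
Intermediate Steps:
v(x, X) = sqrt(X**2 + x**2)
(v(-1 + 7, -18) + 27) + 36 = (sqrt((-18)**2 + (-1 + 7)**2) + 27) + 36 = (sqrt(324 + 6**2) + 27) + 36 = (sqrt(324 + 36) + 27) + 36 = (sqrt(360) + 27) + 36 = (6*sqrt(10) + 27) + 36 = (27 + 6*sqrt(10)) + 36 = 63 + 6*sqrt(10)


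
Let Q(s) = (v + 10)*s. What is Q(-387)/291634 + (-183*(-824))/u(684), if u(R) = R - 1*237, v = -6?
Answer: 7329230362/21726733 ≈ 337.34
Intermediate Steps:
u(R) = -237 + R (u(R) = R - 237 = -237 + R)
Q(s) = 4*s (Q(s) = (-6 + 10)*s = 4*s)
Q(-387)/291634 + (-183*(-824))/u(684) = (4*(-387))/291634 + (-183*(-824))/(-237 + 684) = -1548*1/291634 + 150792/447 = -774/145817 + 150792*(1/447) = -774/145817 + 50264/149 = 7329230362/21726733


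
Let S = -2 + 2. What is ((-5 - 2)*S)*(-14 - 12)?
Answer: 0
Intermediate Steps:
S = 0
((-5 - 2)*S)*(-14 - 12) = ((-5 - 2)*0)*(-14 - 12) = -7*0*(-26) = 0*(-26) = 0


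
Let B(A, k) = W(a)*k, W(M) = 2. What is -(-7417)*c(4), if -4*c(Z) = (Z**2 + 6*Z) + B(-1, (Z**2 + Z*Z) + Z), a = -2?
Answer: -207676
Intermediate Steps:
B(A, k) = 2*k
c(Z) = -2*Z - 5*Z**2/4 (c(Z) = -((Z**2 + 6*Z) + 2*((Z**2 + Z*Z) + Z))/4 = -((Z**2 + 6*Z) + 2*((Z**2 + Z**2) + Z))/4 = -((Z**2 + 6*Z) + 2*(2*Z**2 + Z))/4 = -((Z**2 + 6*Z) + 2*(Z + 2*Z**2))/4 = -((Z**2 + 6*Z) + (2*Z + 4*Z**2))/4 = -(5*Z**2 + 8*Z)/4 = -2*Z - 5*Z**2/4)
-(-7417)*c(4) = -(-7417)*(1/4)*4*(-8 - 5*4) = -(-7417)*(1/4)*4*(-8 - 20) = -(-7417)*(1/4)*4*(-28) = -(-7417)*(-28) = -7417*28 = -207676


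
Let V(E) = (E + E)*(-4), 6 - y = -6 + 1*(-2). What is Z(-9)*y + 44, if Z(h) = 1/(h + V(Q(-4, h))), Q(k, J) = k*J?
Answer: 13054/297 ≈ 43.953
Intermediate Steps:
y = 14 (y = 6 - (-6 + 1*(-2)) = 6 - (-6 - 2) = 6 - 1*(-8) = 6 + 8 = 14)
Q(k, J) = J*k
V(E) = -8*E (V(E) = (2*E)*(-4) = -8*E)
Z(h) = 1/(33*h) (Z(h) = 1/(h - 8*h*(-4)) = 1/(h - (-32)*h) = 1/(h + 32*h) = 1/(33*h))
Z(-9)*y + 44 = ((1/33)/(-9))*14 + 44 = ((1/33)*(-⅑))*14 + 44 = -1/297*14 + 44 = -14/297 + 44 = 13054/297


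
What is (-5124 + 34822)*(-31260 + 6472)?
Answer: -736154024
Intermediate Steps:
(-5124 + 34822)*(-31260 + 6472) = 29698*(-24788) = -736154024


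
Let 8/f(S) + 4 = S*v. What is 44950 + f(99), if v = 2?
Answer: 4360154/97 ≈ 44950.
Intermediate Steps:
f(S) = 8/(-4 + 2*S) (f(S) = 8/(-4 + S*2) = 8/(-4 + 2*S))
44950 + f(99) = 44950 + 4/(-2 + 99) = 44950 + 4/97 = 4360154/97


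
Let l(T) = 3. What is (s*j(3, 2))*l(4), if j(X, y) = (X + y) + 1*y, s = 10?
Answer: 210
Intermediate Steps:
j(X, y) = X + 2*y (j(X, y) = (X + y) + y = X + 2*y)
(s*j(3, 2))*l(4) = (10*(3 + 2*2))*3 = (10*(3 + 4))*3 = (10*7)*3 = 70*3 = 210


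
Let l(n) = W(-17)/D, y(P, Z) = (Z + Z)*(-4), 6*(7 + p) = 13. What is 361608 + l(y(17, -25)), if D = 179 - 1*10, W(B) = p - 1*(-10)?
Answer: 366670543/1014 ≈ 3.6161e+5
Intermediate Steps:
p = -29/6 (p = -7 + (⅙)*13 = -7 + 13/6 = -29/6 ≈ -4.8333)
W(B) = 31/6 (W(B) = -29/6 - 1*(-10) = -29/6 + 10 = 31/6)
D = 169 (D = 179 - 10 = 169)
y(P, Z) = -8*Z (y(P, Z) = (2*Z)*(-4) = -8*Z)
l(n) = 31/1014 (l(n) = (31/6)/169 = (31/6)*(1/169) = 31/1014)
361608 + l(y(17, -25)) = 361608 + 31/1014 = 366670543/1014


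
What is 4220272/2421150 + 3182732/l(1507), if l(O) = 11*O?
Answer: 3887915515372/20067701775 ≈ 193.74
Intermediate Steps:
4220272/2421150 + 3182732/l(1507) = 4220272/2421150 + 3182732/((11*1507)) = 4220272*(1/2421150) + 3182732/16577 = 2110136/1210575 + 3182732*(1/16577) = 2110136/1210575 + 3182732/16577 = 3887915515372/20067701775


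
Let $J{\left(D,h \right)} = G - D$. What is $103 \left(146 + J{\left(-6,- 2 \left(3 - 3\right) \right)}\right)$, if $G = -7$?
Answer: $14935$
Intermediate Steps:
$J{\left(D,h \right)} = -7 - D$
$103 \left(146 + J{\left(-6,- 2 \left(3 - 3\right) \right)}\right) = 103 \left(146 - 1\right) = 103 \cdot 145 = 14935$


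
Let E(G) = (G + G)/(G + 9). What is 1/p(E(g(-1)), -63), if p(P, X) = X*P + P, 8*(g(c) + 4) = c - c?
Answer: 5/496 ≈ 0.010081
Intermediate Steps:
g(c) = -4 (g(c) = -4 + (c - c)/8 = -4 + (⅛)*0 = -4 + 0 = -4)
E(G) = 2*G/(9 + G) (E(G) = (2*G)/(9 + G) = 2*G/(9 + G))
p(P, X) = P + P*X (p(P, X) = P*X + P = P + P*X)
1/p(E(g(-1)), -63) = 1/((2*(-4)/(9 - 4))*(1 - 63)) = 1/((2*(-4)/5)*(-62)) = 1/((2*(-4)*(⅕))*(-62)) = 1/(-8/5*(-62)) = 1/(496/5) = 5/496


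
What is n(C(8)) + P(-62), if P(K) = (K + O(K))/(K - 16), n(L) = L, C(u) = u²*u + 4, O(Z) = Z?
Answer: 20186/39 ≈ 517.59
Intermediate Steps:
C(u) = 4 + u³ (C(u) = u³ + 4 = 4 + u³)
P(K) = 2*K/(-16 + K) (P(K) = (K + K)/(K - 16) = (2*K)/(-16 + K) = 2*K/(-16 + K))
n(C(8)) + P(-62) = (4 + 8³) + 2*(-62)/(-16 - 62) = (4 + 512) + 2*(-62)/(-78) = 516 + 2*(-62)*(-1/78) = 516 + 62/39 = 20186/39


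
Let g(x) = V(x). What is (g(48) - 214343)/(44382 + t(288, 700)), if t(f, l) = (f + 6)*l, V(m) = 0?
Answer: -214343/250182 ≈ -0.85675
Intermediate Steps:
t(f, l) = l*(6 + f) (t(f, l) = (6 + f)*l = l*(6 + f))
g(x) = 0
(g(48) - 214343)/(44382 + t(288, 700)) = (0 - 214343)/(44382 + 700*(6 + 288)) = -214343/(44382 + 700*294) = -214343/(44382 + 205800) = -214343/250182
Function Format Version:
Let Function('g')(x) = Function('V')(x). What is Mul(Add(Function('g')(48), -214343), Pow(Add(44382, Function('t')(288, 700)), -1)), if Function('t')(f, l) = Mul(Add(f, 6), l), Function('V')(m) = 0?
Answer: Rational(-214343, 250182) ≈ -0.85675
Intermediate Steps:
Function('t')(f, l) = Mul(l, Add(6, f)) (Function('t')(f, l) = Mul(Add(6, f), l) = Mul(l, Add(6, f)))
Function('g')(x) = 0
Mul(Add(Function('g')(48), -214343), Pow(Add(44382, Function('t')(288, 700)), -1)) = Mul(Add(0, -214343), Pow(Add(44382, Mul(700, Add(6, 288))), -1)) = Mul(-214343, Pow(Add(44382, Mul(700, 294)), -1)) = Mul(-214343, Pow(Add(44382, 205800), -1)) = Mul(-214343, Pow(250182, -1)) = Mul(-214343, Rational(1, 250182)) = Rational(-214343, 250182)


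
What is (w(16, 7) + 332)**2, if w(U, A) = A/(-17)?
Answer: 31775769/289 ≈ 1.0995e+5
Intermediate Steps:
w(U, A) = -A/17 (w(U, A) = A*(-1/17) = -A/17)
(w(16, 7) + 332)**2 = (-1/17*7 + 332)**2 = (-7/17 + 332)**2 = (5637/17)**2 = 31775769/289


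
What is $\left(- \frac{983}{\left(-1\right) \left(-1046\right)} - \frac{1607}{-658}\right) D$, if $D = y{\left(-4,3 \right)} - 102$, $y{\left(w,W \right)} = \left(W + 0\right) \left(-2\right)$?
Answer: $- \frac{27920916}{172067} \approx -162.27$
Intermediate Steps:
$y{\left(w,W \right)} = - 2 W$ ($y{\left(w,W \right)} = W \left(-2\right) = - 2 W$)
$D = -108$ ($D = \left(-2\right) 3 - 102 = -6 - 102 = -108$)
$\left(- \frac{983}{\left(-1\right) \left(-1046\right)} - \frac{1607}{-658}\right) D = \left(- \frac{983}{\left(-1\right) \left(-1046\right)} - \frac{1607}{-658}\right) \left(-108\right) = \left(- \frac{983}{1046} - - \frac{1607}{658}\right) \left(-108\right) = \left(\left(-983\right) \frac{1}{1046} + \frac{1607}{658}\right) \left(-108\right) = \left(- \frac{983}{1046} + \frac{1607}{658}\right) \left(-108\right) = \frac{258527}{172067} \left(-108\right) = - \frac{27920916}{172067}$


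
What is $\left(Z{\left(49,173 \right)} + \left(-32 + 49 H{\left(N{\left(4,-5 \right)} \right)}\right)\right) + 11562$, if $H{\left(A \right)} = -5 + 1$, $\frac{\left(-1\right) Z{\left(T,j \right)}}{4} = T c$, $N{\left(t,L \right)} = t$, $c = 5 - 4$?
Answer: $11138$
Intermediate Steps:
$c = 1$
$Z{\left(T,j \right)} = - 4 T$ ($Z{\left(T,j \right)} = - 4 T 1 = - 4 T$)
$H{\left(A \right)} = -4$
$\left(Z{\left(49,173 \right)} + \left(-32 + 49 H{\left(N{\left(4,-5 \right)} \right)}\right)\right) + 11562 = \left(\left(-4\right) 49 + \left(-32 + 49 \left(-4\right)\right)\right) + 11562 = \left(-196 - 228\right) + 11562 = -424 + 11562 = 11138$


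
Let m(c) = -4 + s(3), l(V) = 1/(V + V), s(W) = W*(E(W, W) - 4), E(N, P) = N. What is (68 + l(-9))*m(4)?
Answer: -8561/18 ≈ -475.61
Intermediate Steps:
s(W) = W*(-4 + W) (s(W) = W*(W - 4) = W*(-4 + W))
l(V) = 1/(2*V)
m(c) = -7 (m(c) = -4 + 3*(-4 + 3) = -4 + 3*(-1) = -4 - 3 = -7)
(68 + l(-9))*m(4) = (68 + (1/2)/(-9))*(-7) = (68 + (1/2)*(-1/9))*(-7) = (68 - 1/18)*(-7) = (1223/18)*(-7) = -8561/18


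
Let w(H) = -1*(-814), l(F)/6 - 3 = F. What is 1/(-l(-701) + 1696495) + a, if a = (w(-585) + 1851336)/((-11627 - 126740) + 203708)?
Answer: 3149920083791/111124327903 ≈ 28.346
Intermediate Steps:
l(F) = 18 + 6*F
w(H) = 814
a = 1852150/65341 (a = (814 + 1851336)/((-11627 - 126740) + 203708) = 1852150/(-138367 + 203708) = 1852150/65341 ≈ 28.346)
1/(-l(-701) + 1696495) + a = 1/(-(18 + 6*(-701)) + 1696495) + 1852150/65341 = 1/(-(18 - 4206) + 1696495) + 1852150/65341 = 1/(-1*(-4188) + 1696495) + 1852150/65341 = 1/(4188 + 1696495) + 1852150/65341 = 1/1700683 + 1852150/65341 = 3149920083791/111124327903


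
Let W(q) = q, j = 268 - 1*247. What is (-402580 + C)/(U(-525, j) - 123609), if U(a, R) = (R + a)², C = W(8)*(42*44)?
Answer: -387796/130407 ≈ -2.9737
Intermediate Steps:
j = 21 (j = 268 - 247 = 21)
C = 14784 (C = 8*(42*44) = 8*1848 = 14784)
(-402580 + C)/(U(-525, j) - 123609) = (-402580 + 14784)/((21 - 525)² - 123609) = -387796/((-504)² - 123609) = -387796/(254016 - 123609) = -387796/130407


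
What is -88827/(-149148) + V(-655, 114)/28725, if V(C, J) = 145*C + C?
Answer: -260254837/95206140 ≈ -2.7336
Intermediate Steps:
V(C, J) = 146*C
-88827/(-149148) + V(-655, 114)/28725 = -88827/(-149148) + (146*(-655))/28725 = -88827*(-1/149148) - 95630*1/28725 = 29609/49716 - 19126/5745 = -260254837/95206140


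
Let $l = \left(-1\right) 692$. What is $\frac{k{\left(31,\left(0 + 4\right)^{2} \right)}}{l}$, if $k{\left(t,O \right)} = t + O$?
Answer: $- \frac{47}{692} \approx -0.067919$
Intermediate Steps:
$l = -692$
$k{\left(t,O \right)} = O + t$
$\frac{k{\left(31,\left(0 + 4\right)^{2} \right)}}{l} = \frac{\left(0 + 4\right)^{2} + 31}{-692} = \left(4^{2} + 31\right) \left(- \frac{1}{692}\right) = \left(16 + 31\right) \left(- \frac{1}{692}\right) = 47 \left(- \frac{1}{692}\right) = - \frac{47}{692}$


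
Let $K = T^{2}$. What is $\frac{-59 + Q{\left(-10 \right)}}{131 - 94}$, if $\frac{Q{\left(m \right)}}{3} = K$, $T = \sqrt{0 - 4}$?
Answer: $- \frac{71}{37} \approx -1.9189$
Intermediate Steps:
$T = 2 i$ ($T = \sqrt{-4} = 2 i \approx 2.0 i$)
$K = -4$ ($K = \left(2 i\right)^{2} = -4$)
$Q{\left(m \right)} = -12$ ($Q{\left(m \right)} = 3 \left(-4\right) = -12$)
$\frac{-59 + Q{\left(-10 \right)}}{131 - 94} = \frac{-59 - 12}{131 - 94} = - \frac{71}{37}$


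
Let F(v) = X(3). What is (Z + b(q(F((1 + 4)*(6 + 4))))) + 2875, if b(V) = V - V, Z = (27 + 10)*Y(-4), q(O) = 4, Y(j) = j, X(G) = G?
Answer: 2727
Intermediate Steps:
F(v) = 3
Z = -148 (Z = (27 + 10)*(-4) = 37*(-4) = -148)
b(V) = 0
(Z + b(q(F((1 + 4)*(6 + 4))))) + 2875 = (-148 + 0) + 2875 = -148 + 2875 = 2727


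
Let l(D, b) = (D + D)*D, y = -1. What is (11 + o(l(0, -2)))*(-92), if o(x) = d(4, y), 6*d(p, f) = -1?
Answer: -2990/3 ≈ -996.67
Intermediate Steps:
l(D, b) = 2*D² (l(D, b) = (2*D)*D = 2*D²)
d(p, f) = -⅙ (d(p, f) = (⅙)*(-1) = -⅙)
o(x) = -⅙
(11 + o(l(0, -2)))*(-92) = (11 - ⅙)*(-92) = (65/6)*(-92) = -2990/3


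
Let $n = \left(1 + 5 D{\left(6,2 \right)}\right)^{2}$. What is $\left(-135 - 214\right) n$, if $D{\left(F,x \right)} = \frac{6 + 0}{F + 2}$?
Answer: $- \frac{125989}{16} \approx -7874.3$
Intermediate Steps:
$D{\left(F,x \right)} = \frac{6}{2 + F}$
$n = \frac{361}{16}$ ($n = \left(1 + 5 \frac{6}{2 + 6}\right)^{2} = \left(1 + 5 \cdot \frac{6}{8}\right)^{2} = \left(1 + 5 \cdot 6 \cdot \frac{1}{8}\right)^{2} = \left(1 + 5 \cdot \frac{3}{4}\right)^{2} = \left(1 + \frac{15}{4}\right)^{2} = \left(\frac{19}{4}\right)^{2} = \frac{361}{16} \approx 22.563$)
$\left(-135 - 214\right) n = \left(-135 - 214\right) \frac{361}{16} = \left(-349\right) \frac{361}{16} = - \frac{125989}{16}$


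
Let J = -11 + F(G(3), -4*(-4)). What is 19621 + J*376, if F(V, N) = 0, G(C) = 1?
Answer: 15485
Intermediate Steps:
J = -11 (J = -11 + 0 = -11)
19621 + J*376 = 19621 - 11*376 = 19621 - 4136 = 15485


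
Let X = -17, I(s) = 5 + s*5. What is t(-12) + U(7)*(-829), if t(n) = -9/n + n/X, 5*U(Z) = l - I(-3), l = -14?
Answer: 225983/340 ≈ 664.66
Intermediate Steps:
I(s) = 5 + 5*s
U(Z) = -4/5 (U(Z) = (-14 - (5 + 5*(-3)))/5 = (-14 - (5 - 15))/5 = (-14 - 1*(-10))/5 = (-14 + 10)/5 = (1/5)*(-4) = -4/5)
t(n) = -9/n - n/17 (t(n) = -9/n + n/(-17) = -9/n + n*(-1/17) = -9/n - n/17)
t(-12) + U(7)*(-829) = (-9/(-12) - 1/17*(-12)) - 4/5*(-829) = (-9*(-1/12) + 12/17) + 3316/5 = (3/4 + 12/17) + 3316/5 = 99/68 + 3316/5 = 225983/340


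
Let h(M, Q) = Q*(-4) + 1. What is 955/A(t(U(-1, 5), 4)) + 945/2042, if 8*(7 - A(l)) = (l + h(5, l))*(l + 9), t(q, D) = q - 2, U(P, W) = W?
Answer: 1968065/38798 ≈ 50.726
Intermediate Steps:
t(q, D) = -2 + q
h(M, Q) = 1 - 4*Q (h(M, Q) = -4*Q + 1 = 1 - 4*Q)
A(l) = 7 - (1 - 3*l)*(9 + l)/8 (A(l) = 7 - (l + (1 - 4*l))*(l + 9)/8 = 7 - (1 - 3*l)*(9 + l)/8)
955/A(t(U(-1, 5), 4)) + 945/2042 = 955/(47/8 + 3*(-2 + 5)²/8 + 13*(-2 + 5)/4) + 945/2042 = 955/(47/8 + (3/8)*3² + (13/4)*3) + 945*(1/2042) = 955/(47/8 + (3/8)*9 + 39/4) + 945/2042 = 955/(47/8 + 27/8 + 39/4) + 945/2042 = 955/19 + 945/2042 = 1968065/38798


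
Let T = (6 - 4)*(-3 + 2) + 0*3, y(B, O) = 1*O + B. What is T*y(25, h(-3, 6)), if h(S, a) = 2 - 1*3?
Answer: -48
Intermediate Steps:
h(S, a) = -1 (h(S, a) = 2 - 3 = -1)
y(B, O) = B + O (y(B, O) = O + B = B + O)
T = -2 (T = 2*(-1) + 0 = -2 + 0 = -2)
T*y(25, h(-3, 6)) = -2*(25 - 1) = -2*24 = -48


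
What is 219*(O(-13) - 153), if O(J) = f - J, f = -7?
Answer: -32193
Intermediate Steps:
O(J) = -7 - J
219*(O(-13) - 153) = 219*((-7 - 1*(-13)) - 153) = 219*((-7 + 13) - 153) = 219*(6 - 153) = 219*(-147) = -32193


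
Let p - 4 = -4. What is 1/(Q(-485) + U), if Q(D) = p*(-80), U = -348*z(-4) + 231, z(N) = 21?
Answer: -1/7077 ≈ -0.00014130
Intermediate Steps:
p = 0 (p = 4 - 4 = 0)
U = -7077 (U = -348*21 + 231 = -7308 + 231 = -7077)
Q(D) = 0 (Q(D) = 0*(-80) = 0)
1/(Q(-485) + U) = 1/(0 - 7077) = 1/(-7077) = -1/7077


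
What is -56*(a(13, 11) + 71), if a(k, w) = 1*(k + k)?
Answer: -5432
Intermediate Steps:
a(k, w) = 2*k (a(k, w) = 1*(2*k) = 2*k)
-56*(a(13, 11) + 71) = -56*(2*13 + 71) = -56*(26 + 71) = -56*97 = -5432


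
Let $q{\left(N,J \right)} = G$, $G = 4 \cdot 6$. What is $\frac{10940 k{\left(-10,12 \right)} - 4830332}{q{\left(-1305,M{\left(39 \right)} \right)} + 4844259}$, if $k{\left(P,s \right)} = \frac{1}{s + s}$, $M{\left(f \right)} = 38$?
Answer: $- \frac{28979257}{29065698} \approx -0.99703$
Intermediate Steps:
$G = 24$
$q{\left(N,J \right)} = 24$
$k{\left(P,s \right)} = \frac{1}{2 s}$
$\frac{10940 k{\left(-10,12 \right)} - 4830332}{q{\left(-1305,M{\left(39 \right)} \right)} + 4844259} = \frac{10940 \frac{1}{2 \cdot 12} - 4830332}{24 + 4844259} = \frac{10940 \cdot \frac{1}{2} \cdot \frac{1}{12} - 4830332}{4844283} = \left(10940 \cdot \frac{1}{24} - 4830332\right) \frac{1}{4844283} = \left(\frac{2735}{6} - 4830332\right) \frac{1}{4844283} = \left(- \frac{28979257}{6}\right) \frac{1}{4844283} = - \frac{28979257}{29065698}$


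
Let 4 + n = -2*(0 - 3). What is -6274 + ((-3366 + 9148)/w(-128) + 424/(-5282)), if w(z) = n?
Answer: -8934715/2641 ≈ -3383.1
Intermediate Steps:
n = 2 (n = -4 - 2*(0 - 3) = -4 - 2*(-3) = -4 + 6 = 2)
w(z) = 2
-6274 + ((-3366 + 9148)/w(-128) + 424/(-5282)) = -6274 + ((-3366 + 9148)/2 + 424/(-5282)) = -6274 + (5782*(½) + 424*(-1/5282)) = -6274 + (2891 - 212/2641) = -6274 + 7634919/2641 = -8934715/2641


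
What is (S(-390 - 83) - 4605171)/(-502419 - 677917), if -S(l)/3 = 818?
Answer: 4607625/1180336 ≈ 3.9037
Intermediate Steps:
S(l) = -2454 (S(l) = -3*818 = -2454)
(S(-390 - 83) - 4605171)/(-502419 - 677917) = (-2454 - 4605171)/(-502419 - 677917) = -4607625/(-1180336) = -4607625*(-1/1180336) = 4607625/1180336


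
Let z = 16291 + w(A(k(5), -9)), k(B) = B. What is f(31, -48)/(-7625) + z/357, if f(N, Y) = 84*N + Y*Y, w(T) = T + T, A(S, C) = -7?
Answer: 122359969/2722125 ≈ 44.950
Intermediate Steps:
w(T) = 2*T
f(N, Y) = Y² + 84*N (f(N, Y) = 84*N + Y² = Y² + 84*N)
z = 16277 (z = 16291 + 2*(-7) = 16291 - 14 = 16277)
f(31, -48)/(-7625) + z/357 = ((-48)² + 84*31)/(-7625) + 16277/357 = (2304 + 2604)*(-1/7625) + 16277*(1/357) = 4908*(-1/7625) + 16277/357 = -4908/7625 + 16277/357 = 122359969/2722125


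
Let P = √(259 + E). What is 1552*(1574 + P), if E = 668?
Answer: 2442848 + 4656*√103 ≈ 2.4901e+6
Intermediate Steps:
P = 3*√103 (P = √(259 + 668) = √927 = 3*√103 ≈ 30.447)
1552*(1574 + P) = 1552*(1574 + 3*√103) = 2442848 + 4656*√103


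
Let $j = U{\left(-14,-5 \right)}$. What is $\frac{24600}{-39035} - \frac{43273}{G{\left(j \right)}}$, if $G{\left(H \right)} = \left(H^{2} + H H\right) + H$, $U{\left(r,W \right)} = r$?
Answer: $- \frac{339692071}{2951046} \approx -115.11$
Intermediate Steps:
$j = -14$
$G{\left(H \right)} = H + 2 H^{2}$ ($G{\left(H \right)} = \left(H^{2} + H^{2}\right) + H = 2 H^{2} + H = H + 2 H^{2}$)
$\frac{24600}{-39035} - \frac{43273}{G{\left(j \right)}} = \frac{24600}{-39035} - \frac{43273}{\left(-14\right) \left(1 + 2 \left(-14\right)\right)} = 24600 \left(- \frac{1}{39035}\right) - \frac{43273}{\left(-14\right) \left(1 - 28\right)} = - \frac{4920}{7807} - \frac{43273}{\left(-14\right) \left(-27\right)} = - \frac{4920}{7807} - \frac{43273}{378} = - \frac{339692071}{2951046}$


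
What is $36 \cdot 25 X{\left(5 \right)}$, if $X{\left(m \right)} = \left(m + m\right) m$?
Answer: $45000$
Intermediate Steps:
$X{\left(m \right)} = 2 m^{2}$ ($X{\left(m \right)} = 2 m m = 2 m^{2}$)
$36 \cdot 25 X{\left(5 \right)} = 36 \cdot 25 \cdot 2 \cdot 5^{2} = 900 \cdot 2 \cdot 25 = 900 \cdot 50 = 45000$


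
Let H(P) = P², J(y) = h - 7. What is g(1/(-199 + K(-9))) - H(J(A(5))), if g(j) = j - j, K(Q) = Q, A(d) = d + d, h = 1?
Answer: -36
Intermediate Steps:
A(d) = 2*d
J(y) = -6 (J(y) = 1 - 7 = -6)
g(j) = 0
g(1/(-199 + K(-9))) - H(J(A(5))) = 0 - 1*(-6)² = 0 - 1*36 = 0 - 36 = -36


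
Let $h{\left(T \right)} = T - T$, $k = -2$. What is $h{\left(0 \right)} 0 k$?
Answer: $0$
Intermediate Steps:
$h{\left(T \right)} = 0$
$h{\left(0 \right)} 0 k = 0 \cdot 0 \left(-2\right) = 0 \left(-2\right) = 0$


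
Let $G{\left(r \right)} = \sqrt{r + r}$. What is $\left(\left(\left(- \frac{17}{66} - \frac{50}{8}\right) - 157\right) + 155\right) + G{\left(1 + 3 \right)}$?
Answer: $- \frac{1123}{132} + 2 \sqrt{2} \approx -5.6791$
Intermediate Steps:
$G{\left(r \right)} = \sqrt{2} \sqrt{r}$ ($G{\left(r \right)} = \sqrt{2 r} = \sqrt{2} \sqrt{r}$)
$\left(\left(\left(- \frac{17}{66} - \frac{50}{8}\right) - 157\right) + 155\right) + G{\left(1 + 3 \right)} = \left(\left(\left(- \frac{17}{66} - \frac{50}{8}\right) - 157\right) + 155\right) + \sqrt{2} \sqrt{1 + 3} = \left(\left(\left(\left(-17\right) \frac{1}{66} - \frac{25}{4}\right) - 157\right) + 155\right) + \sqrt{2} \sqrt{4} = \left(\left(\left(- \frac{17}{66} - \frac{25}{4}\right) - 157\right) + 155\right) + \sqrt{2} \cdot 2 = \left(\left(- \frac{859}{132} - 157\right) + 155\right) + 2 \sqrt{2} = \left(- \frac{21583}{132} + 155\right) + 2 \sqrt{2} = - \frac{1123}{132} + 2 \sqrt{2}$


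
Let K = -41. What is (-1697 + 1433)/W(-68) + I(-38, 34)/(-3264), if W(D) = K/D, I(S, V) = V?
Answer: -1723433/3936 ≈ -437.86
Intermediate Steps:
W(D) = -41/D
(-1697 + 1433)/W(-68) + I(-38, 34)/(-3264) = (-1697 + 1433)/((-41/(-68))) + 34/(-3264) = -264/((-41*(-1/68))) + 34*(-1/3264) = -264/41/68 - 1/96 = -264*68/41 - 1/96 = -17952/41 - 1/96 = -1723433/3936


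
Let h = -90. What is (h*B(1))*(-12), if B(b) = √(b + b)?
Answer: 1080*√2 ≈ 1527.4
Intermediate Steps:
B(b) = √2*√b (B(b) = √(2*b) = √2*√b)
(h*B(1))*(-12) = -90*√2*√1*(-12) = -90*√2*(-12) = 1080*√2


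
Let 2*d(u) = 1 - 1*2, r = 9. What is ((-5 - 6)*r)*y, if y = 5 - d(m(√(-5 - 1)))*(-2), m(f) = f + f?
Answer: -396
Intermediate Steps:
m(f) = 2*f
d(u) = -½ (d(u) = (1 - 1*2)/2 = (1 - 2)/2 = (½)*(-1) = -½)
y = 4 (y = 5 - (-1)*(-2)/2 = 5 - 1*1 = 5 - 1 = 4)
((-5 - 6)*r)*y = ((-5 - 6)*9)*4 = -11*9*4 = -99*4 = -396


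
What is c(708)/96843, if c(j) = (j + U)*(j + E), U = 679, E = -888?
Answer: -4380/1699 ≈ -2.5780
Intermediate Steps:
c(j) = (-888 + j)*(679 + j) (c(j) = (j + 679)*(j - 888) = (679 + j)*(-888 + j) = (-888 + j)*(679 + j))
c(708)/96843 = (-602952 + 708² - 209*708)/96843 = (-602952 + 501264 - 147972)*(1/96843) = -249660*1/96843 = -4380/1699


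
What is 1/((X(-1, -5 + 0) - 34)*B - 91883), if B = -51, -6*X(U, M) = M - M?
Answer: -1/90149 ≈ -1.1093e-5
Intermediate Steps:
X(U, M) = 0 (X(U, M) = -(M - M)/6 = -⅙*0 = 0)
1/((X(-1, -5 + 0) - 34)*B - 91883) = 1/((0 - 34)*(-51) - 91883) = 1/(-34*(-51) - 91883) = 1/(1734 - 91883) = 1/(-90149) = -1/90149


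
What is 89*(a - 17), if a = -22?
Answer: -3471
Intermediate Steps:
89*(a - 17) = 89*(-22 - 17) = 89*(-39) = -3471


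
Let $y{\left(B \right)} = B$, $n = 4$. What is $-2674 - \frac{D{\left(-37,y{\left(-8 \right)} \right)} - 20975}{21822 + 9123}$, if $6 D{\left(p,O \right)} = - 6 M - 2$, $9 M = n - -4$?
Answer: $- \frac{744533584}{278505} \approx -2673.3$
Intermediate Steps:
$M = \frac{8}{9}$ ($M = \frac{4 - -4}{9} = \frac{4 + 4}{9} = \frac{1}{9} \cdot 8 = \frac{8}{9} \approx 0.88889$)
$D{\left(p,O \right)} = - \frac{11}{9}$ ($D{\left(p,O \right)} = \frac{\left(-6\right) \frac{8}{9} - 2}{6} = \frac{- \frac{16}{3} - 2}{6} = \frac{1}{6} \left(- \frac{22}{3}\right) = - \frac{11}{9}$)
$-2674 - \frac{D{\left(-37,y{\left(-8 \right)} \right)} - 20975}{21822 + 9123} = -2674 - \frac{- \frac{11}{9} - 20975}{21822 + 9123} = -2674 - - \frac{188786}{9 \cdot 30945} = -2674 - \left(- \frac{188786}{9}\right) \frac{1}{30945} = -2674 - - \frac{188786}{278505} = -2674 + \frac{188786}{278505} = - \frac{744533584}{278505}$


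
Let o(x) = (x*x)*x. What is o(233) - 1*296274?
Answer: 12353063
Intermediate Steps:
o(x) = x**3 (o(x) = x**2*x = x**3)
o(233) - 1*296274 = 233**3 - 1*296274 = 12649337 - 296274 = 12353063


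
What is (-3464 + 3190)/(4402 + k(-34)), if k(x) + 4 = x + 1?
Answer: -274/4365 ≈ -0.062772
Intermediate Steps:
k(x) = -3 + x (k(x) = -4 + (x + 1) = -4 + (1 + x) = -3 + x)
(-3464 + 3190)/(4402 + k(-34)) = (-3464 + 3190)/(4402 + (-3 - 34)) = -274/(4402 - 37) = -274/4365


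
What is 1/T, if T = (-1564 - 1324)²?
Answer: 1/8340544 ≈ 1.1990e-7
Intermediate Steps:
T = 8340544 (T = (-2888)² = 8340544)
1/T = 1/8340544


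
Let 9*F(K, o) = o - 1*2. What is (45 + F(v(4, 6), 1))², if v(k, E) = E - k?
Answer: 163216/81 ≈ 2015.0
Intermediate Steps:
F(K, o) = -2/9 + o/9 (F(K, o) = (o - 1*2)/9 = (o - 2)/9 = (-2 + o)/9 = -2/9 + o/9)
(45 + F(v(4, 6), 1))² = (45 + (-2/9 + (⅑)*1))² = (45 + (-2/9 + ⅑))² = (45 - ⅑)² = (404/9)² = 163216/81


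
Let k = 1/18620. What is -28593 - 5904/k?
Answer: -109961073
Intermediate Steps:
k = 1/18620 ≈ 5.3706e-5
-28593 - 5904/k = -28593 - 5904/1/18620 = -28593 - 5904*18620 = -28593 - 109932480 = -109961073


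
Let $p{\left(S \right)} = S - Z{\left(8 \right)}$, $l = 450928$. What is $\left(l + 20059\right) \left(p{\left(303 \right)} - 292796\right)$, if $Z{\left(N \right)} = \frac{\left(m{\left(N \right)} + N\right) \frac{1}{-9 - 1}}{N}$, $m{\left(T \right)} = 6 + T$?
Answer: $- \frac{5510410842783}{40} \approx -1.3776 \cdot 10^{11}$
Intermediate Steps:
$Z{\left(N \right)} = \frac{- \frac{3}{5} - \frac{N}{5}}{N}$ ($Z{\left(N \right)} = \frac{\left(\left(6 + N\right) + N\right) \frac{1}{-9 - 1}}{N} = \frac{\left(6 + 2 N\right) \frac{1}{-10}}{N} = \frac{\left(6 + 2 N\right) \left(- \frac{1}{10}\right)}{N} = \frac{- \frac{3}{5} - \frac{N}{5}}{N}$)
$p{\left(S \right)} = \frac{11}{40} + S$ ($p{\left(S \right)} = S - \frac{-3 - 8}{5 \cdot 8} = S - \frac{1}{5} \cdot \frac{1}{8} \left(-3 - 8\right) = S - \frac{1}{5} \cdot \frac{1}{8} \left(-11\right) = S - - \frac{11}{40} = S + \frac{11}{40} = \frac{11}{40} + S$)
$\left(l + 20059\right) \left(p{\left(303 \right)} - 292796\right) = \left(450928 + 20059\right) \left(\left(\frac{11}{40} + 303\right) - 292796\right) = 470987 \left(\frac{12131}{40} - 292796\right) = 470987 \left(- \frac{11699709}{40}\right) = - \frac{5510410842783}{40}$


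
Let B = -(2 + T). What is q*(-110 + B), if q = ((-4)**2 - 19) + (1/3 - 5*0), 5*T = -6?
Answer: 4432/15 ≈ 295.47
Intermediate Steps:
T = -6/5 (T = (1/5)*(-6) = -6/5 ≈ -1.2000)
q = -8/3 (q = (16 - 19) + (1*(1/3) + 0) = -3 + (1/3 + 0) = -3 + 1/3 = -8/3 ≈ -2.6667)
B = -4/5 (B = -(2 - 6/5) = -1*4/5 = -4/5 ≈ -0.80000)
q*(-110 + B) = -8*(-110 - 4/5)/3 = -8/3*(-554/5) = 4432/15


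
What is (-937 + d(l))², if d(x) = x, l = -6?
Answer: 889249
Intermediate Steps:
(-937 + d(l))² = (-937 - 6)² = (-943)² = 889249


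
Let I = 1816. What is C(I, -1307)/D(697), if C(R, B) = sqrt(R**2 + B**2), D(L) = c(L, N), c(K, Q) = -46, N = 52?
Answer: -sqrt(5006105)/46 ≈ -48.640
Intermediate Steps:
D(L) = -46
C(R, B) = sqrt(B**2 + R**2)
C(I, -1307)/D(697) = sqrt((-1307)**2 + 1816**2)/(-46) = sqrt(1708249 + 3297856)*(-1/46) = sqrt(5006105)*(-1/46) = -sqrt(5006105)/46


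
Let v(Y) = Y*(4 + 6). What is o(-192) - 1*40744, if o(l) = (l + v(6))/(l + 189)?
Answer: -40700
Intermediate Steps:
v(Y) = 10*Y (v(Y) = Y*10 = 10*Y)
o(l) = (60 + l)/(189 + l) (o(l) = (l + 10*6)/(l + 189) = (l + 60)/(189 + l) = (60 + l)/(189 + l))
o(-192) - 1*40744 = (60 - 192)/(189 - 192) - 1*40744 = -132/(-3) - 40744 = -⅓*(-132) - 40744 = 44 - 40744 = -40700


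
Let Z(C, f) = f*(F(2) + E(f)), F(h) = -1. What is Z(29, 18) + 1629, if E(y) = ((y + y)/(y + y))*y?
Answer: 1935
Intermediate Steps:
E(y) = y (E(y) = ((2*y)/((2*y)))*y = ((2*y)*(1/(2*y)))*y = 1*y = y)
Z(C, f) = f*(-1 + f)
Z(29, 18) + 1629 = 18*(-1 + 18) + 1629 = 18*17 + 1629 = 306 + 1629 = 1935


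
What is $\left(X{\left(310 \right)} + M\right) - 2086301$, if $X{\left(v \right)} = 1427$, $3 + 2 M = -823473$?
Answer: $-2496612$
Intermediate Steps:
$M = -411738$ ($M = - \frac{3}{2} + \frac{1}{2} \left(-823473\right) = - \frac{3}{2} - \frac{823473}{2} = -411738$)
$\left(X{\left(310 \right)} + M\right) - 2086301 = \left(1427 - 411738\right) - 2086301 = -410311 - 2086301 = -2496612$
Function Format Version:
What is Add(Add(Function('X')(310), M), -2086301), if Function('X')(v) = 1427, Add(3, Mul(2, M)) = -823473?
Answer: -2496612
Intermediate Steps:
M = -411738 (M = Add(Rational(-3, 2), Mul(Rational(1, 2), -823473)) = Add(Rational(-3, 2), Rational(-823473, 2)) = -411738)
Add(Add(Function('X')(310), M), -2086301) = Add(Add(1427, -411738), -2086301) = Add(-410311, -2086301) = -2496612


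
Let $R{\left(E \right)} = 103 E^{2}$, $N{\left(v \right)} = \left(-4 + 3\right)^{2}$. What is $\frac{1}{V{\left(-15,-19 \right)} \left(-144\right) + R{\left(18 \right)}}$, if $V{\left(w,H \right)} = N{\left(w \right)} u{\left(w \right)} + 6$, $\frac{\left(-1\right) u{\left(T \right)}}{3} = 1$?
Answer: $\frac{1}{32940} \approx 3.0358 \cdot 10^{-5}$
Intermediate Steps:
$u{\left(T \right)} = -3$ ($u{\left(T \right)} = \left(-3\right) 1 = -3$)
$N{\left(v \right)} = 1$ ($N{\left(v \right)} = \left(-1\right)^{2} = 1$)
$V{\left(w,H \right)} = 3$ ($V{\left(w,H \right)} = 1 \left(-3\right) + 6 = -3 + 6 = 3$)
$\frac{1}{V{\left(-15,-19 \right)} \left(-144\right) + R{\left(18 \right)}} = \frac{1}{3 \left(-144\right) + 103 \cdot 18^{2}} = \frac{1}{-432 + 103 \cdot 324} = \frac{1}{-432 + 33372} = \frac{1}{32940}$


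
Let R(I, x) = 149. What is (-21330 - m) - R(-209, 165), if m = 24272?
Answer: -45751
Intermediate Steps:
(-21330 - m) - R(-209, 165) = (-21330 - 1*24272) - 1*149 = (-21330 - 24272) - 149 = -45602 - 149 = -45751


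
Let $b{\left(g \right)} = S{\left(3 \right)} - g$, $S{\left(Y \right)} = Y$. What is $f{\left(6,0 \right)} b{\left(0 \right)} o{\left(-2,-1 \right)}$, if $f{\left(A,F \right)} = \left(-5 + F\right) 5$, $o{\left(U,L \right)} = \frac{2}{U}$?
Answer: $75$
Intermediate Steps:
$b{\left(g \right)} = 3 - g$
$f{\left(A,F \right)} = -25 + 5 F$
$f{\left(6,0 \right)} b{\left(0 \right)} o{\left(-2,-1 \right)} = \left(-25 + 5 \cdot 0\right) \left(3 - 0\right) \frac{2}{-2} = \left(-25 + 0\right) \left(3 + 0\right) 2 \left(- \frac{1}{2}\right) = \left(-25\right) 3 \left(-1\right) = \left(-75\right) \left(-1\right) = 75$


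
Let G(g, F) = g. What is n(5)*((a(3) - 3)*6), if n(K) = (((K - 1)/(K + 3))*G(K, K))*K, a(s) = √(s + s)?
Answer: -225 + 75*√6 ≈ -41.288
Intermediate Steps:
a(s) = √2*√s (a(s) = √(2*s) = √2*√s)
n(K) = K²*(-1 + K)/(3 + K) (n(K) = (((K - 1)/(K + 3))*K)*K = (((-1 + K)/(3 + K))*K)*K = (K*(-1 + K)/(3 + K))*K = K²*(-1 + K)/(3 + K))
n(5)*((a(3) - 3)*6) = (5²*(-1 + 5)/(3 + 5))*((√2*√3 - 3)*6) = (25*4/8)*((√6 - 3)*6) = (25*(⅛)*4)*((-3 + √6)*6) = 25*(-18 + 6*√6)/2 = -225 + 75*√6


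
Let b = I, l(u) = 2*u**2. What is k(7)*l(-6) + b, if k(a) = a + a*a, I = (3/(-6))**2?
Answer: 16129/4 ≈ 4032.3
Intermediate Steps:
I = 1/4 (I = (3*(-1/6))**2 = (-1/2)**2 = 1/4 ≈ 0.25000)
b = 1/4 ≈ 0.25000
k(a) = a + a**2
k(7)*l(-6) + b = (7*(1 + 7))*(2*(-6)**2) + 1/4 = (7*8)*(2*36) + 1/4 = 56*72 + 1/4 = 4032 + 1/4 = 16129/4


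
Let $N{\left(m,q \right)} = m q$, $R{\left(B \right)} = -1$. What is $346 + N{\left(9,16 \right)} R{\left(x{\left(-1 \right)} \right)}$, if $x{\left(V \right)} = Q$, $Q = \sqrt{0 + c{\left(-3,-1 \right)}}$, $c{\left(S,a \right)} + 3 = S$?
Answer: $202$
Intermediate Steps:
$c{\left(S,a \right)} = -3 + S$
$Q = i \sqrt{6}$ ($Q = \sqrt{0 - 6} = \sqrt{-6} = i \sqrt{6} \approx 2.4495 i$)
$x{\left(V \right)} = i \sqrt{6}$
$346 + N{\left(9,16 \right)} R{\left(x{\left(-1 \right)} \right)} = 346 + 9 \cdot 16 \left(-1\right) = 346 + 144 \left(-1\right) = 346 - 144 = 202$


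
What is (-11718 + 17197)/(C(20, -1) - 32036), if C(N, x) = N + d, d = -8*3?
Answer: -5479/32040 ≈ -0.17101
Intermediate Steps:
d = -24
C(N, x) = -24 + N (C(N, x) = N - 24 = -24 + N)
(-11718 + 17197)/(C(20, -1) - 32036) = (-11718 + 17197)/((-24 + 20) - 32036) = 5479/(-4 - 32036) = 5479/(-32040) = 5479*(-1/32040) = -5479/32040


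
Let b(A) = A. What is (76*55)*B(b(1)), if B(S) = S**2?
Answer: 4180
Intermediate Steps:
(76*55)*B(b(1)) = (76*55)*1**2 = 4180*1 = 4180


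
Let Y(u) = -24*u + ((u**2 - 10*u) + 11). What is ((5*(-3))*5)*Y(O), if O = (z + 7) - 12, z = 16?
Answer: 18150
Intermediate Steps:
O = 11 (O = (16 + 7) - 12 = 23 - 12 = 11)
Y(u) = 11 + u**2 - 34*u (Y(u) = -24*u + (11 + u**2 - 10*u) = 11 + u**2 - 34*u)
((5*(-3))*5)*Y(O) = ((5*(-3))*5)*(11 + 11**2 - 34*11) = (-15*5)*(11 + 121 - 374) = -75*(-242) = 18150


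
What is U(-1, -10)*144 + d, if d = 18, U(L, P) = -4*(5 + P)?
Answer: 2898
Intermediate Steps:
U(L, P) = -20 - 4*P
U(-1, -10)*144 + d = (-20 - 4*(-10))*144 + 18 = (-20 + 40)*144 + 18 = 20*144 + 18 = 2880 + 18 = 2898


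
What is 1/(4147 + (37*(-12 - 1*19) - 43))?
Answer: 1/2957 ≈ 0.00033818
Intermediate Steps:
1/(4147 + (37*(-12 - 1*19) - 43)) = 1/(4147 + (37*(-12 - 19) - 43)) = 1/(4147 + (37*(-31) - 43)) = 1/(4147 + (-1147 - 43)) = 1/(4147 - 1190) = 1/2957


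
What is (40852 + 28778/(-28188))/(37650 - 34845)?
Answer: 575753699/39533670 ≈ 14.564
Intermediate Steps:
(40852 + 28778/(-28188))/(37650 - 34845) = (40852 + 28778*(-1/28188))/2805 = (40852 - 14389/14094)*(1/2805) = (575753699/14094)*(1/2805) = 575753699/39533670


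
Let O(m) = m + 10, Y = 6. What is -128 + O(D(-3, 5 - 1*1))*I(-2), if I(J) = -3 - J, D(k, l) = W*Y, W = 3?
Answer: -156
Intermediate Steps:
D(k, l) = 18 (D(k, l) = 3*6 = 18)
O(m) = 10 + m
-128 + O(D(-3, 5 - 1*1))*I(-2) = -128 + (10 + 18)*(-3 - 1*(-2)) = -128 + 28*(-3 + 2) = -128 + 28*(-1) = -128 - 28 = -156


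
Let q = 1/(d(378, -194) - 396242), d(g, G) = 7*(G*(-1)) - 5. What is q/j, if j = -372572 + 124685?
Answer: 1/97887849543 ≈ 1.0216e-11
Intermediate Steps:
d(g, G) = -5 - 7*G (d(g, G) = 7*(-G) - 5 = -7*G - 5 = -5 - 7*G)
q = -1/394889 (q = 1/((-5 - 7*(-194)) - 396242) = 1/((-5 + 1358) - 396242) = 1/(1353 - 396242) = 1/(-394889) = -1/394889 ≈ -2.5324e-6)
j = -247887
q/j = -1/394889/(-247887) = -1/394889*(-1/247887) = 1/97887849543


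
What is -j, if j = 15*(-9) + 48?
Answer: 87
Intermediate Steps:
j = -87 (j = -135 + 48 = -87)
-j = -1*(-87) = 87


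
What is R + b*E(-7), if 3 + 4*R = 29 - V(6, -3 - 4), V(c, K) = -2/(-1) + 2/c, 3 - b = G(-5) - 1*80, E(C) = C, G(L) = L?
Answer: -7321/12 ≈ -610.08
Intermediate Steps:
b = 88 (b = 3 - (-5 - 1*80) = 3 - (-5 - 80) = 3 - 1*(-85) = 3 + 85 = 88)
V(c, K) = 2 + 2/c (V(c, K) = -2*(-1) + 2/c = 2 + 2/c)
R = 71/12 (R = -¾ + (29 - (2 + 2/6))/4 = -¾ + (29 - (2 + 2*(⅙)))/4 = -¾ + (29 - (2 + ⅓))/4 = -¾ + (29 - 1*7/3)/4 = -¾ + (29 - 7/3)/4 = -¾ + (¼)*(80/3) = -¾ + 20/3 = 71/12 ≈ 5.9167)
R + b*E(-7) = 71/12 + 88*(-7) = 71/12 - 616 = -7321/12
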